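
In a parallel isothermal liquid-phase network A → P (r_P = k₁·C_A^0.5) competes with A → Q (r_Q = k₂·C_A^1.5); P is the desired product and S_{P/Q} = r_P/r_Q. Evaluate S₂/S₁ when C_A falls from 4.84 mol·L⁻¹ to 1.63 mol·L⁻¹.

S_{P/Q} = (k₁/k₂)·C_A⁻¹, so S₂/S₁ = (C_{A,2}/C_{A,1})⁻¹.
= 4.84/1.63 = 2.97.
Selectivity toward P rises as C_A falls — low-concentration operation is favoured.

2.97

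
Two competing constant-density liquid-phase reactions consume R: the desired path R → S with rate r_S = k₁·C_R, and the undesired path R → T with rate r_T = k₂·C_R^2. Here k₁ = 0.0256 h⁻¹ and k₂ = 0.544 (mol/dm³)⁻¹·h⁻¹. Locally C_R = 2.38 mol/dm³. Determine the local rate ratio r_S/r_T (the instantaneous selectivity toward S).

0.0198

S_{S/T} = r_S/r_T = (k₁·C_R)/(k₂·C_R^2) = (k₁/k₂)·C_R⁻¹.
= (0.0256×2.380) / (0.544×2.380^2) = 0.06093/3.081 = 0.0198.
The undesired path is higher order in R, so low C_R (CSTR or dilute feed) favours S.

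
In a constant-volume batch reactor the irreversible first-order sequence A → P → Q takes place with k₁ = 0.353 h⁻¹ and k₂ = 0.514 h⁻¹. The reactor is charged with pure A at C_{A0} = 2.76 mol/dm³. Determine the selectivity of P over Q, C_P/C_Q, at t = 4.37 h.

For first-order series with pure A initially, C_P(t) = k₁C_{A0}/(k₂−k₁)·(e^(−k₁t) − e^(−k₂t)).
e^(−k₁t) = e^(−0.353×4.37) = e^(−1.543) = 0.2138; e^(−k₂t) = e^(−2.246) = 0.1058.
C_P = 0.353×2.76/(0.514−0.353) × (0.2138−0.1058) = 6.051×0.1080 = 0.6537 mol/dm³.
C_A = C_{A0}e^(−k₁t) = 0.5901 mol/dm³, so C_Q = C_{A0}−C_A−C_P = 1.516 mol/dm³; C_P/C_Q = 0.431.

0.431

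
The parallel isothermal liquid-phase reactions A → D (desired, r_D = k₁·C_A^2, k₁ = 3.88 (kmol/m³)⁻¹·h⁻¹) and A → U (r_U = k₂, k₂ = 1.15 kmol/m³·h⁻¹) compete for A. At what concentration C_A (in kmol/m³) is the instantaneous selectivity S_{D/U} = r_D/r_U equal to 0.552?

S_{D/U} = (k₁/k₂)·C_A^2 ⇒ C_A = (S·k₂/k₁)^(0.5).
= (0.552×1.15/3.88)^(0.5) = (0.1636)^(0.5) = 0.404 kmol/m³.

0.404 kmol/m³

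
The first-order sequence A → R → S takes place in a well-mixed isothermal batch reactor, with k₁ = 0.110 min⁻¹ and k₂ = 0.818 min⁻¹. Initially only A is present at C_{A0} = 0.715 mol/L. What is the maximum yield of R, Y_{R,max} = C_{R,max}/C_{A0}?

At the optimum, C_{R,max}/C_{A0} = (k₁/k₂)^[k₂/(k₂−k₁)].
= (0.110/0.818)^(0.818/(0.818−0.110)) = (0.1345)^(1.155) = 0.09846.

0.0985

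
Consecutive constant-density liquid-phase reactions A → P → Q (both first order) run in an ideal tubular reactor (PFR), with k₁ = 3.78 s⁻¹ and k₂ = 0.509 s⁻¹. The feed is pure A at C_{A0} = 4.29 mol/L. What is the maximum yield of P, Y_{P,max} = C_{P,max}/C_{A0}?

0.732

At the optimum, C_{P,max}/C_{A0} = (k₁/k₂)^[k₂/(k₂−k₁)].
= (3.78/0.509)^(0.509/(0.509−3.78)) = (7.426)^(-0.1556) = 0.7320.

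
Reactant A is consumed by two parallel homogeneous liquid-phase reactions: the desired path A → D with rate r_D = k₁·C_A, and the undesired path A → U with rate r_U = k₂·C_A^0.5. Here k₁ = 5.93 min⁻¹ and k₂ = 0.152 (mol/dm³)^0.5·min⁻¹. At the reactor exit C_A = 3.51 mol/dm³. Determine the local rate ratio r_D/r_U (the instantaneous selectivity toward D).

73.1

S_{D/U} = r_D/r_U = (k₁·C_A)/(k₂·C_A^0.5) = (k₁/k₂)·C_A^0.5.
= (5.93×3.510) / (0.152×3.510^0.5) = 20.81/0.2848 = 73.1.
Since the desired path is higher order in A, keeping C_A high (PFR or concentrated feed) favours D.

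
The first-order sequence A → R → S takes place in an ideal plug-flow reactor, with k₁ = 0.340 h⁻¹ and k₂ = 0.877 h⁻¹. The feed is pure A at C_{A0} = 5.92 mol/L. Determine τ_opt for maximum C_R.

1.76 h

The intermediate peaks when r₁ = r₂, i.e. k₁e^(−k₁τ) = k₂e^(−k₂τ), giving τ_opt = ln(k₂/k₁)/(k₂−k₁).
= ln(0.877/0.340)/(0.877−0.340) = ln(2.579)/0.5370 = 0.9476/0.5370 = 1.76 h.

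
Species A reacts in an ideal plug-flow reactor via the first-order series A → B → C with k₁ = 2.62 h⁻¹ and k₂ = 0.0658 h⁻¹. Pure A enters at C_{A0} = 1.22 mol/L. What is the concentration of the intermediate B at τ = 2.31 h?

Solving the coupled first-order balances gives C_B(τ) = [k₁/(k₂−k₁)]·C_{A0}·(e^(−k₁τ) − e^(−k₂τ)).
e^(−k₁τ) = e^(−2.62×2.31) = e^(−6.052) = 0.002353; e^(−k₂τ) = e^(−0.1520) = 0.8590.
C_B = 2.62×1.22/(0.0658−2.62) × (0.002353−0.8590) = (-1.251)×(-0.8566) = 1.072 mol/L.

1.07 mol/L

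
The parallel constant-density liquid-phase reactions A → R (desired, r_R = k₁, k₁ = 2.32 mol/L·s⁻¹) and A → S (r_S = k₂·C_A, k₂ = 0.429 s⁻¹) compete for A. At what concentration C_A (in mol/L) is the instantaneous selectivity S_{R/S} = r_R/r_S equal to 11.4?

0.474 mol/L

S_{R/S} = (k₁/k₂)·C_A⁻¹ ⇒ C_A = (S·k₂/k₁)^(-1).
= (11.4×0.429/2.32)^(-1) = (2.108)^(-1) = 0.474 mol/L.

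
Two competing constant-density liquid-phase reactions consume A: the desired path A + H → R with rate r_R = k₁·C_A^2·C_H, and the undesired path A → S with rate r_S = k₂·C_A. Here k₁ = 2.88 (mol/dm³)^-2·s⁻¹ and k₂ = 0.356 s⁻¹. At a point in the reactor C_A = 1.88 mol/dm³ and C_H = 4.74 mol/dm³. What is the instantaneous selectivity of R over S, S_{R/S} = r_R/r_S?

S_{R/S} = r_R/r_S = (k₁·C_A^2·C_H)/(k₂·C_A) = (k₁/k₂)·C_A·C_H.
= (2.88×1.880^2×4.740) / (0.356×1.880) = 48.25/0.6693 = 72.1.
Since the desired path is higher order in A, keeping C_A high (PFR or concentrated feed) favours R.

72.1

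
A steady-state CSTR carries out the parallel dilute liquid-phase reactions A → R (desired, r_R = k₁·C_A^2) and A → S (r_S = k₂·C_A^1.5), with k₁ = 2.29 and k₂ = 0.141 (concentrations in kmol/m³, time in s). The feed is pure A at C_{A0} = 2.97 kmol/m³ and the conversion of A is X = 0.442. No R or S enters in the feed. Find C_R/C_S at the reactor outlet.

Exit C_A = C_{A0}(1−X) = 2.97×0.558 = 1.657 kmol/m³.
In a CSTR the entire volume is at exit conditions, so r_R = 2.29×1.657^2 = 6.290 and r_S = 0.141×1.657^1.5 = 0.3008.
Overall selectivity = C_R/C_S = r_Rτ/(r_Sτ) = r_R/r_S = 20.9.

20.9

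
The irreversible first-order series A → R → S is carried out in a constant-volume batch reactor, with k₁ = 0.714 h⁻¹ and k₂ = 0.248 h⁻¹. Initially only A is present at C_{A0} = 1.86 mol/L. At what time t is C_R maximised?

2.27 h

The intermediate peaks when r₁ = r₂, i.e. k₁e^(−k₁t) = k₂e^(−k₂t), giving t_opt = ln(k₂/k₁)/(k₂−k₁).
= ln(0.248/0.714)/(0.248−0.714) = ln(0.3473)/-0.4660 = -1.057/-0.4660 = 2.27 h.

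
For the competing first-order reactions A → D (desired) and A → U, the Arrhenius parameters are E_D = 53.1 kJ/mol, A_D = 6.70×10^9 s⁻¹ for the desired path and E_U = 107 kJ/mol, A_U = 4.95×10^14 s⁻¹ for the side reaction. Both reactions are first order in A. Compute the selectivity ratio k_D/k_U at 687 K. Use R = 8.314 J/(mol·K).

With equal orders, S_{D/U} = k_D/k_U = (A_D/A_U)·exp[(E_U−E_D)/(RT)].
(E_U−E_D)/(RT) = (107−53.1)×10³/(8.314×687) = 53900/5712 = 9.437.
k_D/k_U = (6.70×10^9/4.95×10^14)·exp(9.437) = 1.354×10^-5 × 12541 = 0.170.
Since E_D < E_U, lowering the temperature improves selectivity toward D.

0.170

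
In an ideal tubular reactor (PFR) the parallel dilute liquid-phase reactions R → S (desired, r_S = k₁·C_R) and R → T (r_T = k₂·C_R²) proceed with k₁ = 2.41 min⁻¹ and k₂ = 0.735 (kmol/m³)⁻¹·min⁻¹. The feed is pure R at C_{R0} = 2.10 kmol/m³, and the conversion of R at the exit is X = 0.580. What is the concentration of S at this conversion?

0.842 kmol/m³

C_R = C_{R0}(1−X) = 0.8820 kmol/m³.
Along a PFR/batch, dC_S/dC_R = −r_S/(r_S+r_T) = −k₁/(k₁+k₂·C_R).
Integrating from C_{R0} to C_R: C_S = (2.41/0.735)·ln[(2.41+0.735·2.10)/(2.41+0.735·0.882)] = 3.279·ln(3.954/3.058) = 0.8419 kmol/m³.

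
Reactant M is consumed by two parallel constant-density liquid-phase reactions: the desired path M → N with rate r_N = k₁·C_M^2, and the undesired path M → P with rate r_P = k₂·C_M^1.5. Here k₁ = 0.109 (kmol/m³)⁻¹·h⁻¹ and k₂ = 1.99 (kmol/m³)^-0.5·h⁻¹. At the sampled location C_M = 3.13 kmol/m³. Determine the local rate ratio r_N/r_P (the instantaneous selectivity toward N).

0.0969

S_{N/P} = r_N/r_P = (k₁·C_M^2)/(k₂·C_M^1.5) = (k₁/k₂)·C_M^0.5.
= (0.109×3.130^2) / (1.99×3.130^1.5) = 1.068/11.02 = 0.0969.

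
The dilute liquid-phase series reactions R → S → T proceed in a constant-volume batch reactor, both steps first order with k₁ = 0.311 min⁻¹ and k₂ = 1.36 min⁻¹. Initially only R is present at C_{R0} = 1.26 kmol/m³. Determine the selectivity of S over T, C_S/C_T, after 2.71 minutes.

The intermediate concentration in a first-order A→B→C sequence is C_S = k₁C_{R0}(e^(−k₁t) − e^(−k₂t))/(k₂−k₁).
e^(−k₁t) = e^(−0.311×2.71) = e^(−0.8428) = 0.4305; e^(−k₂t) = e^(−3.686) = 0.02508.
C_S = 0.311×1.26/(1.36−0.311) × (0.4305−0.02508) = 0.3736×0.4054 = 0.1514 kmol/m³.
C_R = C_{R0}e^(−k₁t) = 0.5424 kmol/m³, so C_T = C_{R0}−C_R−C_S = 0.5661 kmol/m³; C_S/C_T = 0.268.

0.268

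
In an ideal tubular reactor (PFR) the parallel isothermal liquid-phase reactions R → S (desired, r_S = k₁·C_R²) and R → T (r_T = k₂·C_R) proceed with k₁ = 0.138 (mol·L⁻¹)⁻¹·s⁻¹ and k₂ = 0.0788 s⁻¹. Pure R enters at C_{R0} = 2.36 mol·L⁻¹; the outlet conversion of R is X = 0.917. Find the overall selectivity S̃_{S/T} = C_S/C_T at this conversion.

C_R = C_{R0}(1−X) = 0.1959 mol·L⁻¹.
Along a PFR/batch, dC_T/dC_R = −r_T/(r_S+r_T) = −k₂/(k₂+k₁·C_R).
Integrating from C_{R0} to C_R: C_T = (0.0788/0.138)·ln[(0.0788+0.138·2.36)/(0.0788+0.138·0.196)] = 0.5710·ln(0.4045/0.1058) = 0.7656 mol·L⁻¹.
Then C_S = (C_{R0}−C_R) − C_T = 2.164 − 0.7656 = 1.399 mol·L⁻¹.
S̃_{S/T} = C_S/C_T = 1.399/0.7656 = 1.83.

1.83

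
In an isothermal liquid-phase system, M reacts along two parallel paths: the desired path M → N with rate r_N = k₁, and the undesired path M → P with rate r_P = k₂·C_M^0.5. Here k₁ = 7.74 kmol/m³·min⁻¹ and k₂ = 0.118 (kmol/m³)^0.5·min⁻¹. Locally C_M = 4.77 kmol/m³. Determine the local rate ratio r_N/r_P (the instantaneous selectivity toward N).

30.0

S_{N/P} = r_N/r_P = (k₁)/(k₂·C_M^0.5) = (k₁/k₂)·C_M^-0.5.
= (7.74) / (0.118×4.770^0.5) = 7.740/0.2577 = 30.0.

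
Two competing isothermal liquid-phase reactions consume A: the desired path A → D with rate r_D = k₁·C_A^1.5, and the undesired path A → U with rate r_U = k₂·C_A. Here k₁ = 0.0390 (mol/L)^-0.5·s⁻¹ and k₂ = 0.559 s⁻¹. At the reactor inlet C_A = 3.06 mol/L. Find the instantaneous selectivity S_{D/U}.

S_{D/U} = r_D/r_U = (k₁·C_A^1.5)/(k₂·C_A) = (k₁/k₂)·C_A^0.5.
= (0.0390×3.060^1.5) / (0.559×3.060) = 0.2088/1.711 = 0.122.

0.122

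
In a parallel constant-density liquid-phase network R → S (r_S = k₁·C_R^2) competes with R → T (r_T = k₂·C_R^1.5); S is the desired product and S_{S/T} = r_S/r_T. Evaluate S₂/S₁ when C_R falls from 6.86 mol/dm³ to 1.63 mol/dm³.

0.487

S_{S/T} = (k₁/k₂)·C_R^0.5, so S₂/S₁ = (C_{R,2}/C_{R,1})^0.5.
= (1.63/6.86)^0.5 = (0.2376)^0.5 = 0.487.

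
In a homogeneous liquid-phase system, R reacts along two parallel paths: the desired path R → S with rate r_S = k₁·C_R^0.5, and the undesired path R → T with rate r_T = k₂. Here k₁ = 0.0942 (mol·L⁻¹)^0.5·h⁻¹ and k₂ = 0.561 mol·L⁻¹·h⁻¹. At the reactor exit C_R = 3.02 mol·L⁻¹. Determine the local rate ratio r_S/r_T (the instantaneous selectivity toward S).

0.292

S_{S/T} = r_S/r_T = (k₁·C_R^0.5)/(k₂) = (k₁/k₂)·C_R^0.5.
= (0.0942×3.020^0.5) / (0.561) = 0.1637/0.5610 = 0.292.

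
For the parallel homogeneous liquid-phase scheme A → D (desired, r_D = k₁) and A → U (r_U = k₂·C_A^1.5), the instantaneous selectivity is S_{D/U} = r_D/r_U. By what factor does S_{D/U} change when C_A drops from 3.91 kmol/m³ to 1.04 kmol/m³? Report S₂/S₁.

7.29

S_{D/U} = (k₁/k₂)·C_A^-1.5, so S₂/S₁ = (C_{A,2}/C_{A,1})^-1.5.
= (1.04/3.91)^(-1.5) = (0.2660)^(-1.5) = 7.29.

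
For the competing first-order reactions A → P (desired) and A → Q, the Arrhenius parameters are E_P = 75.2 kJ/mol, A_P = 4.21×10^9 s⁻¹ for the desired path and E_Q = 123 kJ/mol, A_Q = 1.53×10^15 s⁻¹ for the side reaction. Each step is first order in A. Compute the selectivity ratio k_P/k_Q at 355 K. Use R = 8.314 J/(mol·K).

29.7

Since both paths have the same order in A, the concentration cancels and S_{P/Q} = k_P/k_Q = (A_P/A_Q)·exp[(E_Q−E_P)/(RT)].
(E_Q−E_P)/(RT) = (123−75.2)×10³/(8.314×355) = 47800/2951 = 16.20.
k_P/k_Q = (4.21×10^9/1.53×10^15)·exp(16.20) = 2.752×10^-6 × 1.080×10^7 = 29.7.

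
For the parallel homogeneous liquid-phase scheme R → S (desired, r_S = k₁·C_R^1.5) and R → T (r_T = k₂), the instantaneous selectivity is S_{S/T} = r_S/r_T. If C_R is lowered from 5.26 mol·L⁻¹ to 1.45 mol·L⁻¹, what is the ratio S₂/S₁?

0.145

S_{S/T} = (k₁/k₂)·C_R^1.5, so S₂/S₁ = (C_{R,2}/C_{R,1})^1.5.
= (1.45/5.26)^1.5 = (0.2757)^1.5 = 0.145.
Selectivity toward S falls as C_R falls — high-concentration operation is favoured.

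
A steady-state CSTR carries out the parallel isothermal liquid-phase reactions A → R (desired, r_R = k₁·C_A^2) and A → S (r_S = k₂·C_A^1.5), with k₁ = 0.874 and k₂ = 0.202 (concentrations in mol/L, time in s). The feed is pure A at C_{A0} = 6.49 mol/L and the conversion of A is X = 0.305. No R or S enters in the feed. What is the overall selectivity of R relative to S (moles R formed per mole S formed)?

Exit C_A = C_{A0}(1−X) = 6.49×0.695 = 4.511 mol/L.
In a CSTR the entire volume is at exit conditions, so r_R = 0.874×4.511^2 = 17.78 and r_S = 0.202×4.511^1.5 = 1.935.
Overall selectivity = C_R/C_S = r_Rτ/(r_Sτ) = r_R/r_S = 9.19.

9.19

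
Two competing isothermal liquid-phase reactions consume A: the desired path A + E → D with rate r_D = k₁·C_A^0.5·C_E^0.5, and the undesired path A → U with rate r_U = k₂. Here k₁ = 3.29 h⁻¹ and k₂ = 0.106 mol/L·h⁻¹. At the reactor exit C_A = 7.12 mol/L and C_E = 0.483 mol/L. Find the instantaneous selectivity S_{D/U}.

S_{D/U} = r_D/r_U = (k₁·C_A^0.5·C_E^0.5)/(k₂) = (k₁/k₂)·C_A^0.5·C_E^0.5.
= (3.29×7.120^0.5×0.4830^0.5) / (0.106) = 6.101/0.1060 = 57.6.
Since the desired path is higher order in A, keeping C_A high (PFR or concentrated feed) favours D.

57.6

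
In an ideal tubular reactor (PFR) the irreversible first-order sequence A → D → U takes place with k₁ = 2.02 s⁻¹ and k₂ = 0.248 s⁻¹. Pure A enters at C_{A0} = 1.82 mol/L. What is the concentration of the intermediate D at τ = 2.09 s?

For first-order series with pure A initially, C_D(τ) = k₁C_{A0}/(k₂−k₁)·(e^(−k₁τ) − e^(−k₂τ)).
e^(−k₁τ) = e^(−2.02×2.09) = e^(−4.222) = 0.01467; e^(−k₂τ) = e^(−0.5183) = 0.5955.
C_D = 2.02×1.82/(0.248−2.02) × (0.01467−0.5955) = (-2.075)×(-0.5808) = 1.205 mol/L.

1.21 mol/L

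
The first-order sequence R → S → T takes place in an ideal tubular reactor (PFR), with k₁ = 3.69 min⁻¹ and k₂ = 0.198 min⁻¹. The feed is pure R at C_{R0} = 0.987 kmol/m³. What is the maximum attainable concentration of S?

For a first-order series the maximum intermediate yield is C_{S,max}/C_{R0} = (k₁/k₂)^[k₂/(k₂−k₁)].
= (3.69/0.198)^(0.198/(0.198−3.69)) = (18.64)^(-0.05670) = 0.8472.
C_{S,max} = 0.8472×0.987 = 0.836 kmol/m³.

0.836 kmol/m³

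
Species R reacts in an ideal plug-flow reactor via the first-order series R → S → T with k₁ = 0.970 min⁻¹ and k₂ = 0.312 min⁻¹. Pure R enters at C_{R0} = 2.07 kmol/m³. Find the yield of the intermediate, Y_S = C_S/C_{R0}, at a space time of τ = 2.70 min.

For first-order series with pure R initially, C_S(τ) = k₁C_{R0}/(k₂−k₁)·(e^(−k₁τ) − e^(−k₂τ)).
e^(−k₁τ) = e^(−0.970×2.70) = e^(−2.619) = 0.07288; e^(−k₂τ) = e^(−0.8424) = 0.4307.
C_S = 0.970×2.07/(0.312−0.970) × (0.07288−0.4307) = (-3.052)×(-0.3578) = 1.092 kmol/m³.
Y_S = C_S/C_{R0} = 1.092/2.07 = 0.527.

0.527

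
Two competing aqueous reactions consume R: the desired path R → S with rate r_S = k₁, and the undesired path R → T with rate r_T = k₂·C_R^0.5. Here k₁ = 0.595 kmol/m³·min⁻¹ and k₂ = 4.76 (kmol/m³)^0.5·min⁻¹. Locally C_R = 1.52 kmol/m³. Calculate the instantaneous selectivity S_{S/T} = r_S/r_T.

S_{S/T} = r_S/r_T = (k₁)/(k₂·C_R^0.5) = (k₁/k₂)·C_R^-0.5.
= (0.595) / (4.76×1.520^0.5) = 0.5950/5.869 = 0.101.
The undesired path is higher order in R, so low C_R (CSTR or dilute feed) favours S.

0.101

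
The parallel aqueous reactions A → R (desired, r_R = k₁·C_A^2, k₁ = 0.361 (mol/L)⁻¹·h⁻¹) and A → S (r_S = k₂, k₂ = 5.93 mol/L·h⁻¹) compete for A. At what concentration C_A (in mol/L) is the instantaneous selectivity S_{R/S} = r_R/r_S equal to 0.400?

2.56 mol/L

S_{R/S} = (k₁/k₂)·C_A^2 ⇒ C_A = (S·k₂/k₁)^(0.5).
= (0.400×5.93/0.361)^(0.5) = (6.571)^(0.5) = 2.56 mol/L.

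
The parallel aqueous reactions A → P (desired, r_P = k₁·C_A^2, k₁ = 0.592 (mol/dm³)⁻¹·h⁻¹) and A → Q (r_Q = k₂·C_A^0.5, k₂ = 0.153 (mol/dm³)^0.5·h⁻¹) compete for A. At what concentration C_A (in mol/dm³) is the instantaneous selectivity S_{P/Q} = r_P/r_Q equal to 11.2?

2.03 mol/dm³

S_{P/Q} = (k₁/k₂)·C_A^1.5 ⇒ C_A = (S·k₂/k₁)^(1/1.5).
= (11.2×0.153/0.592)^(0.6667) = (2.895)^(0.6667) = 2.03 mol/dm³.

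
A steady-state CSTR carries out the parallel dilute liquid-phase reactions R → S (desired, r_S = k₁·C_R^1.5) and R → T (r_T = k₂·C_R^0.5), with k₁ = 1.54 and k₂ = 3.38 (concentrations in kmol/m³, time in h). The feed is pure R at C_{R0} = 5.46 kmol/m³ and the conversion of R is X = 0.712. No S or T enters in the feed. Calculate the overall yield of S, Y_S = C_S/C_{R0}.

Exit C_R = C_{R0}(1−X) = 5.46×0.288 = 1.572 kmol/m³.
Rates in a CSTR are evaluated at the outlet concentration: r_S = 1.54×1.572^1.5 = 3.037, r_T = 3.38×1.572^0.5 = 4.238.
Fraction of consumed R going to S: r_S/(r_S+r_T) = 0.4174.
C_S = 0.4174·C_{R0}·X = 0.4174×5.46×0.712 = 1.62 kmol/m³; Y_S = C_S/C_{R0} = 0.297.

0.297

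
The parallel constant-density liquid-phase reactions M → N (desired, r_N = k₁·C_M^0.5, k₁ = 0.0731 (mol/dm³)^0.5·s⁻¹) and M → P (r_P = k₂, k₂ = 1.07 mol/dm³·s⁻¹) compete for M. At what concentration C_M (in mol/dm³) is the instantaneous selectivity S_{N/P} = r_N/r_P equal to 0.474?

S_{N/P} = (k₁/k₂)·C_M^0.5 ⇒ C_M = (S·k₂/k₁)^(2).
= (0.474×1.07/0.0731)^(2) = (6.938)^(2) = 48.1 mol/dm³.

48.1 mol/dm³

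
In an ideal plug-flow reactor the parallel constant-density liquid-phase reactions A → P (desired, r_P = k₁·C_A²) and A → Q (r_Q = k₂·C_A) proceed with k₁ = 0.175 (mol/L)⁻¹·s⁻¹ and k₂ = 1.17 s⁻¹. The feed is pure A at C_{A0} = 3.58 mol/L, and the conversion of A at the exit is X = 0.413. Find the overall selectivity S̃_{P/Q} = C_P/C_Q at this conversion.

0.422

C_A = C_{A0}(1−X) = 2.101 mol/L.
Along a PFR/batch, dC_Q/dC_A = −r_Q/(r_P+r_Q) = −k₂/(k₂+k₁·C_A).
Integrating from C_{A0} to C_A: C_Q = (1.17/0.175)·ln[(1.17+0.175·3.58)/(1.17+0.175·2.10)] = 6.686·ln(1.796/1.538) = 1.040 mol/L.
Then C_P = (C_{A0}−C_A) − C_Q = 1.479 − 1.040 = 0.4388 mol/L.
S̃_{P/Q} = C_P/C_Q = 0.4388/1.040 = 0.422.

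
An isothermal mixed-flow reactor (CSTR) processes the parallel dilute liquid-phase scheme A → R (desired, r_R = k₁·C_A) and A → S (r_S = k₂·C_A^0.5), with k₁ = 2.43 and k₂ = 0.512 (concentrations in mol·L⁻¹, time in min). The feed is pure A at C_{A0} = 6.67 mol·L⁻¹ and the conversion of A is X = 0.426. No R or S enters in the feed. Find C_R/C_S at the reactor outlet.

9.29

Exit C_A = C_{A0}(1−X) = 6.67×0.574 = 3.829 mol·L⁻¹.
Rates in a CSTR are evaluated at the outlet concentration: r_R = 2.43×3.829 = 9.303, r_S = 0.512×3.829^0.5 = 1.002.
Overall selectivity = C_R/C_S = r_Rτ/(r_Sτ) = r_R/r_S = 9.29.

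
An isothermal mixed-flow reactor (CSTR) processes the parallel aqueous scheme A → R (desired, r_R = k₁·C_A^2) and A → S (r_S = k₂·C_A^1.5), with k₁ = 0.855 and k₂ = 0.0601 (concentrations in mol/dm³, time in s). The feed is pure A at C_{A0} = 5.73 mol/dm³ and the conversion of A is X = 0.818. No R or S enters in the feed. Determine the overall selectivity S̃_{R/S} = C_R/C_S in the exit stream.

14.5

Exit C_A = C_{A0}(1−X) = 5.73×0.182 = 1.043 mol/dm³.
Rates in a CSTR are evaluated at the outlet concentration: r_R = 0.855×1.043^2 = 0.9299, r_S = 0.0601×1.043^1.5 = 0.06400.
Overall selectivity = C_R/C_S = r_Rτ/(r_Sτ) = r_R/r_S = 14.5.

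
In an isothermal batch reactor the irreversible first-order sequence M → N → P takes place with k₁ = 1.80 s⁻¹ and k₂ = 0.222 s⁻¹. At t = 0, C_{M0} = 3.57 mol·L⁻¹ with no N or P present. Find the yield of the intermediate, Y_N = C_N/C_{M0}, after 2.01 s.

For first-order series with pure M initially, C_N(t) = k₁C_{M0}/(k₂−k₁)·(e^(−k₁t) − e^(−k₂t)).
e^(−k₁t) = e^(−1.80×2.01) = e^(−3.618) = 0.02684; e^(−k₂t) = e^(−0.4462) = 0.6400.
C_N = 1.80×3.57/(0.222−1.80) × (0.02684−0.6400) = (-4.072)×(-0.6132) = 2.497 mol·L⁻¹.
Y_N = C_N/C_{M0} = 2.497/3.57 = 0.699.

0.699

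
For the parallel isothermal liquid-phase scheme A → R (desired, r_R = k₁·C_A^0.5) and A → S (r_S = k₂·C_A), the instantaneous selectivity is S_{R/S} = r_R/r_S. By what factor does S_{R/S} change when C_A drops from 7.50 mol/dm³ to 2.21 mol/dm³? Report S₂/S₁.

S_{R/S} = (k₁/k₂)·C_A^-0.5, so S₂/S₁ = (C_{A,2}/C_{A,1})^-0.5.
= (2.21/7.50)^(-0.5) = (0.2947)^(-0.5) = 1.84.
Selectivity toward R rises as C_A falls — low-concentration operation is favoured.

1.84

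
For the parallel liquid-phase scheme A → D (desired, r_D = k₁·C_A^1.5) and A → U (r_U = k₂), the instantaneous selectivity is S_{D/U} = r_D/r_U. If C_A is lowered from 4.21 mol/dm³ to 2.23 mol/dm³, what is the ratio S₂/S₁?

S_{D/U} = (k₁/k₂)·C_A^1.5, so S₂/S₁ = (C_{A,2}/C_{A,1})^1.5.
= (2.23/4.21)^1.5 = (0.5297)^1.5 = 0.386.

0.386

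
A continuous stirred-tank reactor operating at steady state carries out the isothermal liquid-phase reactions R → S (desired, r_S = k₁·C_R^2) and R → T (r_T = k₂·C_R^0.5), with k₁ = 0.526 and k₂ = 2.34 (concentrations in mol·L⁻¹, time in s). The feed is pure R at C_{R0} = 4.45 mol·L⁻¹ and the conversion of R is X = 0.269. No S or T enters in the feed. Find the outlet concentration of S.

Exit C_R = C_{R0}(1−X) = 4.45×0.731 = 3.253 mol·L⁻¹.
A CSTR operates uniformly at the exit composition, giving r_S = 5.566 and r_T = 4.220 (each k·C_R^n at C_R = 3.253).
Fraction of consumed R going to S: r_S/(r_S+r_T) = 0.5687.
C_S = 0.5687·C_{R0}·X = 0.5687×4.45×0.269 = 0.681 mol·L⁻¹.

0.681 mol·L⁻¹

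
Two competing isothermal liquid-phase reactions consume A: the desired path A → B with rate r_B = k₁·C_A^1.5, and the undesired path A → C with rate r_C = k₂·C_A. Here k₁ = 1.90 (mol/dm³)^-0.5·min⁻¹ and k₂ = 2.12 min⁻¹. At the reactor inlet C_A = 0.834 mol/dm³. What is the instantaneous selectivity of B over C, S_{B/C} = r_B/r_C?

S_{B/C} = r_B/r_C = (k₁·C_A^1.5)/(k₂·C_A) = (k₁/k₂)·C_A^0.5.
= (1.90×0.8340^1.5) / (2.12×0.8340) = 1.447/1.768 = 0.818.
Since the desired path is higher order in A, keeping C_A high (PFR or concentrated feed) favours B.

0.818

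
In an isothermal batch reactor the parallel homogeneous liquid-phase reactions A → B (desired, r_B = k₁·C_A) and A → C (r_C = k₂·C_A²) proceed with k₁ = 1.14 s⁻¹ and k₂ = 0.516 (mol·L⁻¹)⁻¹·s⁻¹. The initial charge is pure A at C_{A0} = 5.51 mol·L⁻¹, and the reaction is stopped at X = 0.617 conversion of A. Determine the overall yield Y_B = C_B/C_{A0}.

0.233

C_A = C_{A0}(1−X) = 2.110 mol·L⁻¹.
Along a PFR/batch, dC_B/dC_A = −r_B/(r_B+r_C) = −k₁/(k₁+k₂·C_A).
Integrating from C_{A0} to C_A: C_B = (1.14/0.516)·ln[(1.14+0.516·5.51)/(1.14+0.516·2.11)] = 2.209·ln(3.983/2.229) = 1.283 mol·L⁻¹.
Y_B = C_B/C_{A0} = 1.283/5.51 = 0.233.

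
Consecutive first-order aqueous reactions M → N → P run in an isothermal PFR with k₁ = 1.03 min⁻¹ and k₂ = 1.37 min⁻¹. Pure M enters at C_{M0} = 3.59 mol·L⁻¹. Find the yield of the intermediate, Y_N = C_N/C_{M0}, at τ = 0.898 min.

Solving the coupled first-order balances gives C_N(τ) = [k₁/(k₂−k₁)]·C_{M0}·(e^(−k₁τ) − e^(−k₂τ)).
e^(−k₁τ) = e^(−1.03×0.898) = e^(−0.9249) = 0.3966; e^(−k₂τ) = e^(−1.230) = 0.2922.
C_N = 1.03×3.59/(1.37−1.03) × (0.3966−0.2922) = 10.88×0.1043 = 1.135 mol·L⁻¹.
Y_N = C_N/C_{M0} = 1.135/3.59 = 0.316.

0.316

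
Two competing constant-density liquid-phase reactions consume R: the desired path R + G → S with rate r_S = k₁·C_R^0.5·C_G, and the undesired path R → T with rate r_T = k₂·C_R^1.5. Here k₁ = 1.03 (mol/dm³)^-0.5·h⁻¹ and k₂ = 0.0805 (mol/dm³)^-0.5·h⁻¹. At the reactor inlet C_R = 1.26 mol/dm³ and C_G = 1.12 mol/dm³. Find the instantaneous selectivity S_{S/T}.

S_{S/T} = r_S/r_T = (k₁·C_R^0.5·C_G)/(k₂·C_R^1.5) = (k₁/k₂)·C_R⁻¹·C_G.
= (1.03×1.260^0.5×1.120) / (0.0805×1.260^1.5) = 1.295/0.1139 = 11.4.

11.4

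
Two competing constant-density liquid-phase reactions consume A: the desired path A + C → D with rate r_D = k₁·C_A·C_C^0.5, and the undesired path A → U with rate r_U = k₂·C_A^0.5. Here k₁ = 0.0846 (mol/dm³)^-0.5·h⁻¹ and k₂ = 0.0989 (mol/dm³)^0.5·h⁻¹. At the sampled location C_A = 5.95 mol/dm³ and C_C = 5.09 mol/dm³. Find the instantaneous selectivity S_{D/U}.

S_{D/U} = r_D/r_U = (k₁·C_A·C_C^0.5)/(k₂·C_A^0.5) = (k₁/k₂)·C_A^0.5·C_C^0.5.
= (0.0846×5.950×5.090^0.5) / (0.0989×5.950^0.5) = 1.136/0.2412 = 4.71.
Since the desired path is higher order in A, keeping C_A high (PFR or concentrated feed) favours D.

4.71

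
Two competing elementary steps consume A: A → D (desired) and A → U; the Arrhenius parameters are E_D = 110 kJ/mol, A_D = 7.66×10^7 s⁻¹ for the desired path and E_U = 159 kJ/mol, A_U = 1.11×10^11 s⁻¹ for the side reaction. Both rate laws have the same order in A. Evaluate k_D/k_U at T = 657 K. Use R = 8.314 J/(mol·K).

k_D/k_U = (A_D/A_U)·exp[−(E_D−E_U)/(RT)] = (A_D/A_U)·exp[(E_U−E_D)/(RT)].
(E_U−E_D)/(RT) = (159−110)×10³/(8.314×657) = 49000/5462 = 8.971.
k_D/k_U = (7.66×10^7/1.11×10^11)·exp(8.971) = 6.901×10^-4 × 7868 = 5.43.
Since E_D < E_U, lowering the temperature improves selectivity toward D.

5.43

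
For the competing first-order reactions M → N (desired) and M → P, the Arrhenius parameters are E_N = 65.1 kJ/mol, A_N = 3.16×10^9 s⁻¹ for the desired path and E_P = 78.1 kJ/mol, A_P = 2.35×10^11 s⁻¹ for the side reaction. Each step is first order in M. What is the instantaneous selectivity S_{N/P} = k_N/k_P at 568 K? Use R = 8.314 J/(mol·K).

Since both paths have the same order in M, the concentration cancels and S_{N/P} = k_N/k_P = (A_N/A_P)·exp[(E_P−E_N)/(RT)].
(E_P−E_N)/(RT) = (78.1−65.1)×10³/(8.314×568) = 13000/4722 = 2.753.
k_N/k_P = (3.16×10^9/2.35×10^11)·exp(2.753) = 0.01345 × 15.69 = 0.211.
Since E_N < E_P, lowering the temperature improves selectivity toward N.

0.211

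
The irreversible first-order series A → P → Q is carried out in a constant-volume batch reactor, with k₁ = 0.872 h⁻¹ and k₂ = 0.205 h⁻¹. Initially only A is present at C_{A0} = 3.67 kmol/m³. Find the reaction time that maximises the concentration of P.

The intermediate peaks when r₁ = r₂, i.e. k₁e^(−k₁t) = k₂e^(−k₂t), giving t_opt = ln(k₂/k₁)/(k₂−k₁).
= ln(0.205/0.872)/(0.205−0.872) = ln(0.2351)/-0.6670 = -1.448/-0.6670 = 2.17 h.

2.17 h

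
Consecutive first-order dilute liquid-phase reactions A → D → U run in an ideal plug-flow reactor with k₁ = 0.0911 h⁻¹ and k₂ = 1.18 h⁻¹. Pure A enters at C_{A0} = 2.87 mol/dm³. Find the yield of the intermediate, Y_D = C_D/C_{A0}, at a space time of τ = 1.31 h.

For first-order series with pure A initially, C_D(τ) = k₁C_{A0}/(k₂−k₁)·(e^(−k₁τ) − e^(−k₂τ)).
e^(−k₁τ) = e^(−0.0911×1.31) = e^(−0.1193) = 0.8875; e^(−k₂τ) = e^(−1.546) = 0.2131.
C_D = 0.0911×2.87/(1.18−0.0911) × (0.8875−0.2131) = 0.2401×0.6744 = 0.1619 mol/dm³.
Y_D = C_D/C_{A0} = 0.1619/2.87 = 0.0564.

0.0564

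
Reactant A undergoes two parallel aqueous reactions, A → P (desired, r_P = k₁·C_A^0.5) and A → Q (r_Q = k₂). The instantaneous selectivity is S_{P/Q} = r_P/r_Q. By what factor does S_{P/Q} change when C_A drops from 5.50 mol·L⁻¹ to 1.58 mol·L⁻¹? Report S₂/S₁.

0.536

S_{P/Q} = (k₁/k₂)·C_A^0.5, so S₂/S₁ = (C_{A,2}/C_{A,1})^0.5.
= (1.58/5.50)^0.5 = (0.2873)^0.5 = 0.536.
Selectivity toward P falls as C_A falls — high-concentration operation is favoured.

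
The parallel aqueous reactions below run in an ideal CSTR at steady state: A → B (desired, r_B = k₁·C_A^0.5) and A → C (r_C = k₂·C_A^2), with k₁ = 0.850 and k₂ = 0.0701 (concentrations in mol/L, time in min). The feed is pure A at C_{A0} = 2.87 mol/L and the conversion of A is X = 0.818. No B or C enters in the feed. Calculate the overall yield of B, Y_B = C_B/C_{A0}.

0.793

Exit C_A = C_{A0}(1−X) = 2.87×0.182 = 0.5223 mol/L.
Rates in a CSTR are evaluated at the outlet concentration: r_B = 0.850×0.5223^0.5 = 0.6143, r_C = 0.0701×0.5223^2 = 0.01913.
Fraction of consumed A going to B: r_B/(r_B+r_C) = 0.9698.
C_B = 0.9698·C_{A0}·X = 0.9698×2.87×0.818 = 2.28 mol/L; Y_B = C_B/C_{A0} = 0.793.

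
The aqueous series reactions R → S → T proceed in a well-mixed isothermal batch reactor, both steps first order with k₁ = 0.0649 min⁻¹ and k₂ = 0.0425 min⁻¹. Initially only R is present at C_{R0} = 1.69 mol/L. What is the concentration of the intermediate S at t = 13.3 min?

The intermediate concentration in a first-order A→B→C sequence is C_S = k₁C_{R0}(e^(−k₁t) − e^(−k₂t))/(k₂−k₁).
e^(−k₁t) = e^(−0.0649×13.3) = e^(−0.8632) = 0.4218; e^(−k₂t) = e^(−0.5653) = 0.5682.
C_S = 0.0649×1.69/(0.0425−0.0649) × (0.4218−0.5682) = (-4.896)×(-0.1464) = 0.7168 mol/L.

0.717 mol/L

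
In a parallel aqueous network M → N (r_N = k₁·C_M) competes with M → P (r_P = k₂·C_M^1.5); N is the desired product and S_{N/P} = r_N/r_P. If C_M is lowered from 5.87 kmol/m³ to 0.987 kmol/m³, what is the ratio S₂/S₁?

2.44

S_{N/P} = (k₁/k₂)·C_M^-0.5, so S₂/S₁ = (C_{M,2}/C_{M,1})^-0.5.
= (0.987/5.87)^(-0.5) = (0.1681)^(-0.5) = 2.44.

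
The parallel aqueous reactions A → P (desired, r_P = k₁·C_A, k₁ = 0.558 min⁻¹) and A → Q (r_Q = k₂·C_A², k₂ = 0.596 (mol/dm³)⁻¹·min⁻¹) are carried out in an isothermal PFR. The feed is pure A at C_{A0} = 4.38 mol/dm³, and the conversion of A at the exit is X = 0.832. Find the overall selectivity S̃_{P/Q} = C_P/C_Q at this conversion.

C_A = C_{A0}(1−X) = 0.7358 mol/dm³.
Along a PFR/batch, dC_P/dC_A = −r_P/(r_P+r_Q) = −k₁/(k₁+k₂·C_A).
Integrating from C_{A0} to C_A: C_P = (0.558/0.596)·ln[(0.558+0.596·4.38)/(0.558+0.596·0.736)] = 0.9362·ln(3.168/0.9966) = 1.083 mol/dm³.
C_Q = (C_{A0}−C_A)−C_P = 2.561 mol/dm³; S̃_{P/Q} = 1.083/2.561 = 0.423.

0.423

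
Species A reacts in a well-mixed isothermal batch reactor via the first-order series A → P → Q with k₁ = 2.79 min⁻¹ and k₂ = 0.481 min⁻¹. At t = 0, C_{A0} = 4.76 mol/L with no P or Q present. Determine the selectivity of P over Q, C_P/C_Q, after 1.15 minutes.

2.06

Solving the coupled first-order balances gives C_P(t) = [k₁/(k₂−k₁)]·C_{A0}·(e^(−k₁t) − e^(−k₂t)).
e^(−k₁t) = e^(−2.79×1.15) = e^(−3.208) = 0.04042; e^(−k₂t) = e^(−0.5531) = 0.5751.
C_P = 2.79×4.76/(0.481−2.79) × (0.04042−0.5751) = (-5.752)×(-0.5347) = 3.075 mol/L.
C_A = C_{A0}e^(−k₁t) = 0.1924 mol/L, so C_Q = C_{A0}−C_A−C_P = 1.492 mol/L; C_P/C_Q = 2.06.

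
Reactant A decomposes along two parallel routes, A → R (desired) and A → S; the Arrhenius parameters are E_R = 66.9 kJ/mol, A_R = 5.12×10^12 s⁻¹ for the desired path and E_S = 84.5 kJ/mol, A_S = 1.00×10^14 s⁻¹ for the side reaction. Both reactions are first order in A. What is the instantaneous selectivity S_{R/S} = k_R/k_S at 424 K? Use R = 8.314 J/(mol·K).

Since both paths have the same order in A, the concentration cancels and S_{R/S} = k_R/k_S = (A_R/A_S)·exp[(E_S−E_R)/(RT)].
(E_S−E_R)/(RT) = (84.5−66.9)×10³/(8.314×424) = 17600/3525 = 4.993.
k_R/k_S = (5.12×10^12/1.00×10^14)·exp(4.993) = 0.05120 × 147.3 = 7.54.
Since E_R < E_S, lowering the temperature improves selectivity toward R.

7.54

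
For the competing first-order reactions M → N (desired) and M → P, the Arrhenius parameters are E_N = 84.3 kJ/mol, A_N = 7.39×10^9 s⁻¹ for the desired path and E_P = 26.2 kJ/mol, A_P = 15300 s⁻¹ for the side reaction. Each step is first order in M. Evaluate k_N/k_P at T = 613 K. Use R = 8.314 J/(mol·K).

Since both paths have the same order in M, the concentration cancels and S_{N/P} = k_N/k_P = (A_N/A_P)·exp[(E_P−E_N)/(RT)].
(E_P−E_N)/(RT) = (26.2−84.3)×10³/(8.314×613) = -58100/5096 = -11.40.
k_N/k_P = (7.39×10^9/15300)·exp(-11.40) = 4.830×10^5 × 1.120×10^-5 = 5.41.
Since E_N > E_P, raising the temperature improves selectivity toward N.

5.41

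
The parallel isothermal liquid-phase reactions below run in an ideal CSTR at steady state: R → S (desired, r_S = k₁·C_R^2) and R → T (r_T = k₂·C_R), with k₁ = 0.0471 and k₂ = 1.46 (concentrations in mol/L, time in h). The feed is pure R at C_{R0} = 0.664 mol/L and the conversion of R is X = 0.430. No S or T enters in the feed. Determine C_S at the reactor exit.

Exit C_R = C_{R0}(1−X) = 0.664×0.570 = 0.3785 mol/L.
A CSTR operates uniformly at the exit composition, giving r_S = 0.006747 and r_T = 0.5526 (each k·C_R^n at C_R = 0.3785).
Fraction of consumed R going to S: r_S/(r_S+r_T) = 0.01206.
C_S = 0.01206·C_{R0}·X = 0.01206×0.664×0.430 = 0.00344 mol/L.

0.00344 mol/L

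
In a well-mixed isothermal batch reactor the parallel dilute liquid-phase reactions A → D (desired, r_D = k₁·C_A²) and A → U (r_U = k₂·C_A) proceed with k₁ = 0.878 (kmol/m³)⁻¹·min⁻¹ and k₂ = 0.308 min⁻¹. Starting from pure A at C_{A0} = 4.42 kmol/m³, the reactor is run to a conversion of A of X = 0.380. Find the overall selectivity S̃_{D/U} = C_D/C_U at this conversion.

C_A = C_{A0}(1−X) = 2.740 kmol/m³.
Along a PFR/batch, dC_U/dC_A = −r_U/(r_D+r_U) = −k₂/(k₂+k₁·C_A).
Integrating from C_{A0} to C_A: C_U = (0.308/0.878)·ln[(0.308+0.878·4.42)/(0.308+0.878·2.74)] = 0.3508·ln(4.189/2.714) = 0.1522 kmol/m³.
Then C_D = (C_{A0}−C_A) − C_U = 1.680 − 0.1522 = 1.527 kmol/m³.
S̃_{D/U} = C_D/C_U = 1.527/0.1522 = 10.0.

10.0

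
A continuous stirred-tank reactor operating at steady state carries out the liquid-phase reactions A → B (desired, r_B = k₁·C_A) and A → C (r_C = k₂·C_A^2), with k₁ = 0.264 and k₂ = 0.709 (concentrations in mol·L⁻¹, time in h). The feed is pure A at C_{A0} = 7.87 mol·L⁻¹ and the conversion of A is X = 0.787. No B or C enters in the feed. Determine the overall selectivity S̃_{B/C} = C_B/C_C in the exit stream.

0.222

Exit C_A = C_{A0}(1−X) = 7.87×0.213 = 1.676 mol·L⁻¹.
A CSTR operates uniformly at the exit composition, giving r_B = 0.4425 and r_C = 1.992 (each k·C_A^n at C_A = 1.676).
Overall selectivity = C_B/C_C = r_Bτ/(r_Cτ) = r_B/r_C = 0.222.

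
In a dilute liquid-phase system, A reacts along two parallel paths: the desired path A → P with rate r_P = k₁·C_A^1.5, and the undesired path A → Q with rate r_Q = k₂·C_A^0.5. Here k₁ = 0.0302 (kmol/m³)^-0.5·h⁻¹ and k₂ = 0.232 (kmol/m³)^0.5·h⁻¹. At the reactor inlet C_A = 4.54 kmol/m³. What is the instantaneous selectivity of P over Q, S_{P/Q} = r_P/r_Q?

S_{P/Q} = r_P/r_Q = (k₁·C_A^1.5)/(k₂·C_A^0.5) = (k₁/k₂)·C_A.
= (0.0302×4.540^1.5) / (0.232×4.540^0.5) = 0.2921/0.4943 = 0.591.
Since the desired path is higher order in A, keeping C_A high (PFR or concentrated feed) favours P.

0.591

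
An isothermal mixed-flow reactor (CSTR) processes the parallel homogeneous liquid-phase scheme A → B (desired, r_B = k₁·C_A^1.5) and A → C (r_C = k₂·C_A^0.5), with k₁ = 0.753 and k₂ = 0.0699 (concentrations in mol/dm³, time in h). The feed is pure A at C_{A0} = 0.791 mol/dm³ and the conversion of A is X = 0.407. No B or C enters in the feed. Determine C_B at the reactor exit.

Exit C_A = C_{A0}(1−X) = 0.791×0.593 = 0.4691 mol/dm³.
Rates in a CSTR are evaluated at the outlet concentration: r_B = 0.753×0.4691^1.5 = 0.2419, r_C = 0.0699×0.4691^0.5 = 0.04787.
Fraction of consumed A going to B: r_B/(r_B+r_C) = 0.8348.
C_B = 0.8348·C_{A0}·X = 0.8348×0.791×0.407 = 0.269 mol/dm³.

0.269 mol/dm³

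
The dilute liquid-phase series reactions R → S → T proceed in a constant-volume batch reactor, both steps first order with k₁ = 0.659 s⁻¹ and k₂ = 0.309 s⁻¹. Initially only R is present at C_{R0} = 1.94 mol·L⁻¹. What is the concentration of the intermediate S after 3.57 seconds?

0.865 mol·L⁻¹

The intermediate concentration in a first-order A→B→C sequence is C_S = k₁C_{R0}(e^(−k₁t) − e^(−k₂t))/(k₂−k₁).
e^(−k₁t) = e^(−0.659×3.57) = e^(−2.353) = 0.09512; e^(−k₂t) = e^(−1.103) = 0.3318.
C_S = 0.659×1.94/(0.309−0.659) × (0.09512−0.3318) = (-3.653)×(-0.2367) = 0.8646 mol·L⁻¹.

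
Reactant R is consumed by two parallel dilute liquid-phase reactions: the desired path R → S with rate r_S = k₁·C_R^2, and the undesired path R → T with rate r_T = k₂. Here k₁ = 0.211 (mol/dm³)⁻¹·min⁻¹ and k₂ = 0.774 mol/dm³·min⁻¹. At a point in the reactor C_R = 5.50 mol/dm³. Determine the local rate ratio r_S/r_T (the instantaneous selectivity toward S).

S_{S/T} = r_S/r_T = (k₁·C_R^2)/(k₂) = (k₁/k₂)·C_R^2.
= (0.211×5.500^2) / (0.774) = 6.383/0.7740 = 8.25.
Since the desired path is higher order in R, keeping C_R high (PFR or concentrated feed) favours S.

8.25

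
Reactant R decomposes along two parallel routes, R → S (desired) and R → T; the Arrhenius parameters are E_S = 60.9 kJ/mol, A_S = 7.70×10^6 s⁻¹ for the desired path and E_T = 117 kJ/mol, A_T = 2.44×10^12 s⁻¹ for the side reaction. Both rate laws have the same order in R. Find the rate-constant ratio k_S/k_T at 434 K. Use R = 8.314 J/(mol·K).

17.8

With equal orders, S_{S/T} = k_S/k_T = (A_S/A_T)·exp[(E_T−E_S)/(RT)].
(E_T−E_S)/(RT) = (117−60.9)×10³/(8.314×434) = 56100/3608 = 15.55.
k_S/k_T = (7.70×10^6/2.44×10^12)·exp(15.55) = 3.156×10^-6 × 5.652×10^6 = 17.8.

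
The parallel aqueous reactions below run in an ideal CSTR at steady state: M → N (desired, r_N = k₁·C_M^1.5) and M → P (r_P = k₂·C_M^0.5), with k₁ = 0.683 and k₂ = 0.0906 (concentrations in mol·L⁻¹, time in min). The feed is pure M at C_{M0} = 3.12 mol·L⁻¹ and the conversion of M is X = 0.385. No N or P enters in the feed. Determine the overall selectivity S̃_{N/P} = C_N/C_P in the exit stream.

14.5

Exit C_M = C_{M0}(1−X) = 3.12×0.615 = 1.919 mol·L⁻¹.
In a CSTR the entire volume is at exit conditions, so r_N = 0.683×1.919^1.5 = 1.815 and r_P = 0.0906×1.919^0.5 = 0.1255.
Overall selectivity = C_N/C_P = r_Nτ/(r_Pτ) = r_N/r_P = 14.5.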